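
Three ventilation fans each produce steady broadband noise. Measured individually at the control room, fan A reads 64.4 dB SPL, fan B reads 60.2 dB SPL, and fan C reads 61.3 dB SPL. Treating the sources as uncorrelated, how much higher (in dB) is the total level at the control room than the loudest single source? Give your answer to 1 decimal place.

Uncorrelated sources add in intensity (power), not in dB.
L_total = 10·log₁₀(10^(64.4/10) + 10^(60.2/10) + 10^(61.3/10)) = 67.12 dB SPL.
Excess over the loudest (64.4 dB): 67.12 − 64.4 = 2.7 dB.

2.7 dB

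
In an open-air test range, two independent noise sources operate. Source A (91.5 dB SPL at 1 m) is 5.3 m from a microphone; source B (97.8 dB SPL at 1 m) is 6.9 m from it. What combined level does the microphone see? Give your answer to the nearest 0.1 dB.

82.5 dB SPL

At the listener: L_A = 91.5 − 20·log₁₀(5.3) = 77.01 dB; L_B = 97.8 − 20·log₁₀(6.9) = 81.02 dB.
Combined: 10·log₁₀(10^(77.01/10)+10^(81.02/10)) = 82.5 dB SPL.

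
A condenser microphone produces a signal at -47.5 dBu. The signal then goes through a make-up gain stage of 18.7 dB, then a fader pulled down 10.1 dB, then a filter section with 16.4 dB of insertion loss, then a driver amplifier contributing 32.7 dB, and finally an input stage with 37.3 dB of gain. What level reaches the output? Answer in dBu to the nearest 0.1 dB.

+14.7 dBu

Cascaded gains and losses add directly in dB.
-47.5 + 18.7 − 10.1 − 16.4 + 32.7 + 37.3 = +14.7 dBu.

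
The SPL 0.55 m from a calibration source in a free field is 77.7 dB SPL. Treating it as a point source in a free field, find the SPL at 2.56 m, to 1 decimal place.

64.3 dB SPL

Inverse-square spreading gives ΔL = −20·log₁₀(d₂/d₁).
ΔL = −20·log₁₀(2.56/0.55) = -13.36 dB, so L₂ = 77.7 + (-13.36) = 64.3 dB SPL.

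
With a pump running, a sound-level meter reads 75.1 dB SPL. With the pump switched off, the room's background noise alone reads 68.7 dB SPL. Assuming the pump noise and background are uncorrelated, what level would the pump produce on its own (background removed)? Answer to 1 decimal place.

Subtract intensities: L_src = 10·log₁₀(10^(L_total/10) − 10^(L_bg/10)).
L_src = 10·log₁₀(10^(75.1/10) − 10^(68.7/10)) = 10·log₁₀(24950000) = 74.0 dB SPL.

74.0 dB SPL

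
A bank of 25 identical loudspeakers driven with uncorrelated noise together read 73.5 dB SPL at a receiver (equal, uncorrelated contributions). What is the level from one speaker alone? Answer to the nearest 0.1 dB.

25 equal incoherent sources add 10·log₁₀(25) = 13.98 dB over one source.
L_one = 73.5 − 13.98 = 59.5 dB SPL.

59.5 dB SPL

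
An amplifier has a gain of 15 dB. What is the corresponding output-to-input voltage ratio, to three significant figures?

5.62

Voltage ratio = 10^(dB/20).
10^(15/20) = 10^(0.7500) = 5.62.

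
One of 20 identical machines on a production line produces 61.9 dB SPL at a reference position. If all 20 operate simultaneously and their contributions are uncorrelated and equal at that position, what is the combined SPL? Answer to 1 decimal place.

74.9 dB SPL

20 equal incoherent sources raise the level by 10·log₁₀(20) = 13.01 dB.
L_total = 61.9 + 13.01 = 74.9 dB SPL.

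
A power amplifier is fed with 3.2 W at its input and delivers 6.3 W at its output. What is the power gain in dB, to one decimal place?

For a power ratio, dB = 10·log₁₀(P₂/P₁).
10·log₁₀(6.3/3.2) = 10·log₁₀(1.969) = 2.9 dB.

2.9 dB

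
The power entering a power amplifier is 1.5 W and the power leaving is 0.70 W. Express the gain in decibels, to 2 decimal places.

For a power ratio, dB = 10·log₁₀(P₂/P₁).
10·log₁₀(0.70/1.5) = 10·log₁₀(0.4667) = -3.31 dB.

-3.31 dB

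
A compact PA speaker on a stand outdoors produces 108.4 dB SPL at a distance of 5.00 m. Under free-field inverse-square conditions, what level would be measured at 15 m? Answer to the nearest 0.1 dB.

For a point source in a free field, ΔL = −20·log₁₀(d₂/d₁).
ΔL = −20·log₁₀(15/5.00) = -9.54 dB, so L₂ = 108.4 + (-9.54) = 98.9 dB SPL.

98.9 dB SPL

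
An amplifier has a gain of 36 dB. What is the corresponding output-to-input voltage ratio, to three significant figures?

Voltage ratio = 10^(dB/20).
10^(36/20) = 10^(1.800) = 63.1.

63.1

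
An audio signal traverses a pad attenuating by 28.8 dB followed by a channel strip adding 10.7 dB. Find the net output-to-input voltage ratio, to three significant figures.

Net gain = (−28.8) + 10.7 = -18.1 dB.
Voltage ratio = 10^(-18.1/20) = 0.124.

0.124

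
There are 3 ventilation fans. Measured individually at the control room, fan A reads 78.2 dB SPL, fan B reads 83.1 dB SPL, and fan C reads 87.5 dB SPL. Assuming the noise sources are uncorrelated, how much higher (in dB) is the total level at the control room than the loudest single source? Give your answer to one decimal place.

Add the sources as powers (linear), then convert back to dB:
L_total = 10·log₁₀(10^(78.2/10) + 10^(83.1/10) + 10^(87.5/10)) = 89.20 dB SPL.
Excess over the loudest (87.5 dB): 89.20 − 87.5 = 1.7 dB.

1.7 dB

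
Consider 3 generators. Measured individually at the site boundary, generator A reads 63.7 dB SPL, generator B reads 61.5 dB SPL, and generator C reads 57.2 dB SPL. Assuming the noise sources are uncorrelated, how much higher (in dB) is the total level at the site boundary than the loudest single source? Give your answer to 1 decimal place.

Add the sources as powers (linear), then convert back to dB:
L_total = 10·log₁₀(10^(63.7/10) + 10^(61.5/10) + 10^(57.2/10)) = 66.32 dB SPL.
Excess over the loudest (63.7 dB): 66.32 − 63.7 = 2.6 dB.

2.6 dB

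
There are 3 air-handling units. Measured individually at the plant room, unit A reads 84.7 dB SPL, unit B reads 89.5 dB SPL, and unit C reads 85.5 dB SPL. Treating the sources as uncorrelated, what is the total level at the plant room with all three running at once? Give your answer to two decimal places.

91.88 dB SPL

Incoherent sources sum as intensities:
L_total = 10·log₁₀(10^(84.7/10) + 10^(89.5/10) + 10^(85.5/10)) = 10·log₁₀(1541000000) = 91.88 dB SPL.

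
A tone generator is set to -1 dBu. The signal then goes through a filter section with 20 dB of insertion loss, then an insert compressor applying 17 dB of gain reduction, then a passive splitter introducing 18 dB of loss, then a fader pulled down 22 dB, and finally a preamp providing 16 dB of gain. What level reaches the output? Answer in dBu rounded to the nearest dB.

-62 dBu

Cascaded gains and losses add directly in dB.
-1 − 20 − 17 − 18 − 22 + 16 = -62 dBu.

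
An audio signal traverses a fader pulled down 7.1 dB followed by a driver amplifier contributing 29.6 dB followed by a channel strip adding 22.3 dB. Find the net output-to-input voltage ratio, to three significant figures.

174

Net gain = (−7.1) + 29.6 + 22.3 = 44.8 dB.
Voltage ratio = 10^(44.8/20) = 174.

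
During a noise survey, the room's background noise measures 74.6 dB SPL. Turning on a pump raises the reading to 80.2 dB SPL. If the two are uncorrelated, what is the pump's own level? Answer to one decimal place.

78.8 dB SPL

Background correction is a power subtraction:
L_src = 10·log₁₀(10^(80.2/10) − 10^(74.6/10)) = 10·log₁₀(75870000) = 78.8 dB SPL.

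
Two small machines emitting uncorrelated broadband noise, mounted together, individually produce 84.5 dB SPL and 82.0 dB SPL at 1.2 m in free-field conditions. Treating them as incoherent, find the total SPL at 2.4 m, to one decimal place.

80.4 dB SPL

Combined at 1.2 m: 10·log₁₀(10^(84.5/10)+10^(82.0/10)) = 86.44 dB SPL.
Then apply −20·log₁₀(2.4/1.2) = -6.02 dB → 80.4 dB SPL.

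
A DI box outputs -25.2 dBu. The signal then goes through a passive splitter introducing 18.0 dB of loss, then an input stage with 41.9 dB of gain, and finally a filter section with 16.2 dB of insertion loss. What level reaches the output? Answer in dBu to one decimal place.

-17.5 dBu

In dB, series stages simply add:
-25.2 − 18.0 + 41.9 − 16.2 = -17.5 dBu.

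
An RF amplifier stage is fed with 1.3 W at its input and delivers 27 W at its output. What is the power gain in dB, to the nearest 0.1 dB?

13.2 dB

Power is a power quantity, so gain = 10·log₁₀(P_out/P_in).
10·log₁₀(27/1.3) = 10·log₁₀(20.77) = 13.2 dB.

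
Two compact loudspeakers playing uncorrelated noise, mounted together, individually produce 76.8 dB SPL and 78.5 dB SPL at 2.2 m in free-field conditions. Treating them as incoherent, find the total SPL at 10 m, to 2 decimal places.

67.59 dB SPL

Combined at 2.2 m: 10·log₁₀(10^(76.8/10)+10^(78.5/10)) = 80.743 dB SPL.
Then apply −20·log₁₀(10/2.2) = -13.152 dB → 67.59 dB SPL.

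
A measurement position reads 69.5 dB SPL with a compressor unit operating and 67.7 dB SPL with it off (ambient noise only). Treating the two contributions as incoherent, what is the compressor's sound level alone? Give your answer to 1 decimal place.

Background correction is a power subtraction:
L_src = 10·log₁₀(10^(69.5/10) − 10^(67.7/10)) = 10·log₁₀(3024000) = 64.8 dB SPL.

64.8 dB SPL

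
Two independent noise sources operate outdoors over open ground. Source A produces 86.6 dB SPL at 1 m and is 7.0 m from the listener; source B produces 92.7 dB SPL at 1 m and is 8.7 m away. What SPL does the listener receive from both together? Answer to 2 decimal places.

75.31 dB SPL

At the listener: L_A = 86.6 − 20·log₁₀(7.0) = 69.698 dB; L_B = 92.7 − 20·log₁₀(8.7) = 73.910 dB.
Combined: 10·log₁₀(10^(69.698/10)+10^(73.910/10)) = 75.31 dB SPL.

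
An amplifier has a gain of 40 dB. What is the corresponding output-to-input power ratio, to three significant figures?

Power ratio = 10^(dB/10).
10^(40/10) = 10^(4.000) = 10000.

10000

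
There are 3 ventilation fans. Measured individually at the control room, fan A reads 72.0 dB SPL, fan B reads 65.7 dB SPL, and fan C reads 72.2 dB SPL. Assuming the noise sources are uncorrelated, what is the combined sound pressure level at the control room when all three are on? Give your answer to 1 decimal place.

Add the sources as powers (linear), then convert back to dB:
L_total = 10·log₁₀(10^(72.0/10) + 10^(65.7/10) + 10^(72.2/10)) = 10·log₁₀(36160000) = 75.6 dB SPL.

75.6 dB SPL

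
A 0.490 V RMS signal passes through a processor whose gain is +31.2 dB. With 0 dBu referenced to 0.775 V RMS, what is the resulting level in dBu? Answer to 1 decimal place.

Input level: 20·log₁₀(0.490/0.775) = -3.98 dBu.
Output: -3.98 + 31.2 = +27.2 dBu.

+27.2 dBu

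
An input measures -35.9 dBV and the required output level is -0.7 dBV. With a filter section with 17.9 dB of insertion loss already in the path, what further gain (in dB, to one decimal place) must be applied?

53.1 dB

The required make-up gain is the shortfall in the dB sum.
G = -0.7 − (-35.9) + 17.9 = 53.1 dB.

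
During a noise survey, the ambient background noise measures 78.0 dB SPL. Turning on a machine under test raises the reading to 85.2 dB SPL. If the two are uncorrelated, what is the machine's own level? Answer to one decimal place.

Subtract intensities: L_src = 10·log₁₀(10^(L_total/10) − 10^(L_bg/10)).
L_src = 10·log₁₀(10^(85.2/10) − 10^(78.0/10)) = 10·log₁₀(268000000) = 84.3 dB SPL.

84.3 dB SPL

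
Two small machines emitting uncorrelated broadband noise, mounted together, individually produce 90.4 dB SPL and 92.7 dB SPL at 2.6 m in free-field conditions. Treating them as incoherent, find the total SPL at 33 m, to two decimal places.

72.64 dB SPL

Combined at 2.6 m: 10·log₁₀(10^(90.4/10)+10^(92.7/10)) = 94.711 dB SPL.
Then apply −20·log₁₀(33/2.6) = -22.071 dB → 72.64 dB SPL.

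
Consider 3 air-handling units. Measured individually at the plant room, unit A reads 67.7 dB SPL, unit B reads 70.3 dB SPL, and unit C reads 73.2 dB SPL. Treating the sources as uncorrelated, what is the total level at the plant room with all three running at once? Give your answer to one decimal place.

Add the sources as powers (linear), then convert back to dB:
L_total = 10·log₁₀(10^(67.7/10) + 10^(70.3/10) + 10^(73.2/10)) = 10·log₁₀(37500000) = 75.7 dB SPL.

75.7 dB SPL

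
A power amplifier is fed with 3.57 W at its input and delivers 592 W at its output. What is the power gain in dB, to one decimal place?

22.2 dB

Power ratio → dB uses the 10·log₁₀ form:
10·log₁₀(592/3.57) = 10·log₁₀(165.8) = 22.2 dB.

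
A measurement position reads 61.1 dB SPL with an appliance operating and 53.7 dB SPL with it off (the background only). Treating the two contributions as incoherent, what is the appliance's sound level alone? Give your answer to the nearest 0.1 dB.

Remove the background by subtracting linear intensities:
L_src = 10·log₁₀(10^(61.1/10) − 10^(53.7/10)) = 10·log₁₀(1054000) = 60.2 dB SPL.

60.2 dB SPL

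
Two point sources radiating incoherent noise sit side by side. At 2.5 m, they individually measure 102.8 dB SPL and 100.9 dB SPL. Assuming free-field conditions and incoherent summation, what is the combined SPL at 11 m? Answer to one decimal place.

Combined at 2.5 m: 10·log₁₀(10^(102.8/10)+10^(100.9/10)) = 104.96 dB SPL.
Then apply −20·log₁₀(11/2.5) = -12.87 dB → 92.1 dB SPL.

92.1 dB SPL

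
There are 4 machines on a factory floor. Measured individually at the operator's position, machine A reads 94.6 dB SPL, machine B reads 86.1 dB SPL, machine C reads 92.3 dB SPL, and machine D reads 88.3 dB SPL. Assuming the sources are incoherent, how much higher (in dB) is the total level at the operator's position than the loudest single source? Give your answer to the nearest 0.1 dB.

2.9 dB

Uncorrelated sources add in intensity (power), not in dB.
L_total = 10·log₁₀(10^(94.6/10) + 10^(86.1/10) + 10^(92.3/10) + 10^(88.3/10)) = 97.53 dB SPL.
Excess over the loudest (94.6 dB): 97.53 − 94.6 = 2.9 dB.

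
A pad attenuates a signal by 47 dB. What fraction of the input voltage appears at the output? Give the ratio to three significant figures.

0.00447

Voltage ratio = 10^(dB/20).
10^(-47/20) = 10^(-2.350) = 0.00447.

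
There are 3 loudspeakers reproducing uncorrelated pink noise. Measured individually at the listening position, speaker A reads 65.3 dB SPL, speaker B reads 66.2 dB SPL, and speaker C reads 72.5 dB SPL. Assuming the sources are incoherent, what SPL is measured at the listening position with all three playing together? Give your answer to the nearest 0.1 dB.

74.0 dB SPL

Incoherent sources sum as intensities:
L_total = 10·log₁₀(10^(65.3/10) + 10^(66.2/10) + 10^(72.5/10)) = 10·log₁₀(25340000) = 74.0 dB SPL.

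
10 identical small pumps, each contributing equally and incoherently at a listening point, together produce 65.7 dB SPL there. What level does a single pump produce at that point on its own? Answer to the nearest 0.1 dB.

55.7 dB SPL

10 equal incoherent sources add 10·log₁₀(10) = 10.00 dB over one source.
L_one = 65.7 − 10.00 = 55.7 dB SPL.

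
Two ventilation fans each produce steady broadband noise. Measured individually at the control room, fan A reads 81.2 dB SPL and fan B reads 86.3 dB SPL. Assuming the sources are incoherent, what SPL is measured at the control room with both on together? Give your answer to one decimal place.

87.5 dB SPL

Uncorrelated sources add in intensity (power), not in dB.
L_total = 10·log₁₀(10^(81.2/10) + 10^(86.3/10)) = 10·log₁₀(558400000) = 87.5 dB SPL.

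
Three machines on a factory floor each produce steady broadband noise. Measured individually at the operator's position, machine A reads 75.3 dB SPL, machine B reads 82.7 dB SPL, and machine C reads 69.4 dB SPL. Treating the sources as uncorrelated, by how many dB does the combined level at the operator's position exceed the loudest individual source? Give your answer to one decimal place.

0.9 dB

Incoherent sources sum as intensities:
L_total = 10·log₁₀(10^(75.3/10) + 10^(82.7/10) + 10^(69.4/10)) = 83.59 dB SPL.
Excess over the loudest (82.7 dB): 83.59 − 82.7 = 0.9 dB.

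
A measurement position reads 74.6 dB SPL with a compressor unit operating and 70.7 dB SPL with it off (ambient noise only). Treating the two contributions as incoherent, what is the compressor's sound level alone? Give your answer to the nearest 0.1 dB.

Remove the background by subtracting linear intensities:
L_src = 10·log₁₀(10^(74.6/10) − 10^(70.7/10)) = 10·log₁₀(17090000) = 72.3 dB SPL.

72.3 dB SPL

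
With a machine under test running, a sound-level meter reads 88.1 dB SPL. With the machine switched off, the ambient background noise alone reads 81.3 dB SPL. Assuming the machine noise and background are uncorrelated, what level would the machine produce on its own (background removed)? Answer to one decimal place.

87.1 dB SPL

Background correction is a power subtraction:
L_src = 10·log₁₀(10^(88.1/10) − 10^(81.3/10)) = 10·log₁₀(510800000) = 87.1 dB SPL.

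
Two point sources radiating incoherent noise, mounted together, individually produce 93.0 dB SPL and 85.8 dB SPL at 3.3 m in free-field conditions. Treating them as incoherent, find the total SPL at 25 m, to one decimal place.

Combined at 3.3 m: 10·log₁₀(10^(93.0/10)+10^(85.8/10)) = 93.76 dB SPL.
Then apply −20·log₁₀(25/3.3) = -17.59 dB → 76.2 dB SPL.

76.2 dB SPL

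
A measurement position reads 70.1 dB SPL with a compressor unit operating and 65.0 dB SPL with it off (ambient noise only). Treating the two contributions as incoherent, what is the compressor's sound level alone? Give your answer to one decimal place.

68.5 dB SPL

Subtract intensities: L_src = 10·log₁₀(10^(L_total/10) − 10^(L_bg/10)).
L_src = 10·log₁₀(10^(70.1/10) − 10^(65.0/10)) = 10·log₁₀(7071000) = 68.5 dB SPL.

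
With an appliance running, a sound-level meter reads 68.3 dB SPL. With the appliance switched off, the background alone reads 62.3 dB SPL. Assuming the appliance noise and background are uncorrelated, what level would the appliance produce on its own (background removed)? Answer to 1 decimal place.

Subtract intensities: L_src = 10·log₁₀(10^(L_total/10) − 10^(L_bg/10)).
L_src = 10·log₁₀(10^(68.3/10) − 10^(62.3/10)) = 10·log₁₀(5063000) = 67.0 dB SPL.

67.0 dB SPL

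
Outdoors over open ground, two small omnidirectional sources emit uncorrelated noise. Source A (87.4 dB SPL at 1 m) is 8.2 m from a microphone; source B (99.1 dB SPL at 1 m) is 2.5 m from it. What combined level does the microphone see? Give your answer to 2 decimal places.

91.17 dB SPL

At the listener: L_A = 87.4 − 20·log₁₀(8.2) = 69.124 dB; L_B = 99.1 − 20·log₁₀(2.5) = 91.141 dB.
Combined: 10·log₁₀(10^(69.124/10)+10^(91.141/10)) = 91.17 dB SPL.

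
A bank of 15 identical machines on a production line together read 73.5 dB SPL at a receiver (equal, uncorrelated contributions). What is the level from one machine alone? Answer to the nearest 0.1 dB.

15 equal incoherent sources add 10·log₁₀(15) = 11.76 dB over one source.
L_one = 73.5 − 11.76 = 61.7 dB SPL.

61.7 dB SPL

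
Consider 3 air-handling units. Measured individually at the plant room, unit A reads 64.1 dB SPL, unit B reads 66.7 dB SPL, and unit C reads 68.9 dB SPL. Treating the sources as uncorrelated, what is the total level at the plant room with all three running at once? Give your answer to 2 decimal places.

71.76 dB SPL

Add the sources as powers (linear), then convert back to dB:
L_total = 10·log₁₀(10^(64.1/10) + 10^(66.7/10) + 10^(68.9/10)) = 10·log₁₀(15010000) = 71.76 dB SPL.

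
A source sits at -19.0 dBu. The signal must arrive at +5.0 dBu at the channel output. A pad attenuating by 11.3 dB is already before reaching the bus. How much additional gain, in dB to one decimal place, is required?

The required make-up gain is the shortfall in the dB sum.
G = +5.0 − (-19.0) + 11.3 = 35.3 dB.

35.3 dB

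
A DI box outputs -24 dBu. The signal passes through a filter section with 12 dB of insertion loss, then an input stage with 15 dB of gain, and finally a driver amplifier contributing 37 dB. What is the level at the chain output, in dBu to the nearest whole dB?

+16 dBu

In dB, series stages simply add:
-24 − 12 + 15 + 37 = +16 dBu.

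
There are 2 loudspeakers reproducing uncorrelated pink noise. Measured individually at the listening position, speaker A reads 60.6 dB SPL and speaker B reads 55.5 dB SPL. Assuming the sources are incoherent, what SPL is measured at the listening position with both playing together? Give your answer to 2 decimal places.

Add the sources as powers (linear), then convert back to dB:
L_total = 10·log₁₀(10^(60.6/10) + 10^(55.5/10)) = 10·log₁₀(1503000) = 61.77 dB SPL.

61.77 dB SPL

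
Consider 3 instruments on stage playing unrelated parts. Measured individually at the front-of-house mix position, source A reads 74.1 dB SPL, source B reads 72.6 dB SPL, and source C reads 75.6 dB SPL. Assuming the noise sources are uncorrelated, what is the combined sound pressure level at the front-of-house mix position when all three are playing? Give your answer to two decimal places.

Uncorrelated sources add in intensity (power), not in dB.
L_total = 10·log₁₀(10^(74.1/10) + 10^(72.6/10) + 10^(75.6/10)) = 10·log₁₀(80210000) = 79.04 dB SPL.

79.04 dB SPL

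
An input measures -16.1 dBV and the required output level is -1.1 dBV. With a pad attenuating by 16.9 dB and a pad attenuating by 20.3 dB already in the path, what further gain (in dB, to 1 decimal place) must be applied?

The required make-up gain is the shortfall in the dB sum.
G = -1.1 − (-16.1) + 16.9 + 20.3 = 52.2 dB.

52.2 dB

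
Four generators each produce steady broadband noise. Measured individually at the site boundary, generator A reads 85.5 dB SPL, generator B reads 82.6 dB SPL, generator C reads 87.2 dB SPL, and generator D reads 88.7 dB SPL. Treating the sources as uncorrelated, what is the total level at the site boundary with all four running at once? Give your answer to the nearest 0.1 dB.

92.6 dB SPL

Add the sources as powers (linear), then convert back to dB:
L_total = 10·log₁₀(10^(85.5/10) + 10^(82.6/10) + 10^(87.2/10) + 10^(88.7/10)) = 10·log₁₀(1803000000) = 92.6 dB SPL.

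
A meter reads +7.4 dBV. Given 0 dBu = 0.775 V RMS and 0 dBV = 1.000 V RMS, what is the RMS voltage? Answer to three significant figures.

2.34 V

V = 1.000 V × 10^(+7.4/20).
= 1.000 × 2.344 = 2.34 V.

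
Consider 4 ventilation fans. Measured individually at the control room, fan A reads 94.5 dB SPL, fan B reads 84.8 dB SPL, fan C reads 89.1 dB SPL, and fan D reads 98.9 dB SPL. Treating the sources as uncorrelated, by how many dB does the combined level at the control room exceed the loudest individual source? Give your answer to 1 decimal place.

Incoherent sources sum as intensities:
L_total = 10·log₁₀(10^(94.5/10) + 10^(84.8/10) + 10^(89.1/10) + 10^(98.9/10)) = 100.68 dB SPL.
Excess over the loudest (98.9 dB): 100.68 − 98.9 = 1.8 dB.

1.8 dB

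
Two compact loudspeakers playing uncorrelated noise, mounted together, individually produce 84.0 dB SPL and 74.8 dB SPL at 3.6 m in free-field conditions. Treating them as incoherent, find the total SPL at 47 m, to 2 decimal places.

Combined at 3.6 m: 10·log₁₀(10^(84.0/10)+10^(74.8/10)) = 84.493 dB SPL.
Then apply −20·log₁₀(47/3.6) = -22.316 dB → 62.18 dB SPL.

62.18 dB SPL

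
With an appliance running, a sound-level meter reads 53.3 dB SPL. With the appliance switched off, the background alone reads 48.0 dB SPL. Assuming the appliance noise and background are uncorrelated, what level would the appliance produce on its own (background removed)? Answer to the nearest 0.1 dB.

Background correction is a power subtraction:
L_src = 10·log₁₀(10^(53.3/10) − 10^(48.0/10)) = 10·log₁₀(150700) = 51.8 dB SPL.

51.8 dB SPL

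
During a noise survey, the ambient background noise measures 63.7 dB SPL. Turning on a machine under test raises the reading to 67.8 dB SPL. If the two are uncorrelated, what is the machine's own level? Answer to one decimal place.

65.7 dB SPL

Background correction is a power subtraction:
L_src = 10·log₁₀(10^(67.8/10) − 10^(63.7/10)) = 10·log₁₀(3681000) = 65.7 dB SPL.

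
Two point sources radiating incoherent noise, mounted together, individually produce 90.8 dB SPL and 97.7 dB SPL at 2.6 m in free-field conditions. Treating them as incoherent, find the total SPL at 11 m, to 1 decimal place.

Combined at 2.6 m: 10·log₁₀(10^(90.8/10)+10^(97.7/10)) = 98.51 dB SPL.
Then apply −20·log₁₀(11/2.6) = -12.53 dB → 86.0 dB SPL.

86.0 dB SPL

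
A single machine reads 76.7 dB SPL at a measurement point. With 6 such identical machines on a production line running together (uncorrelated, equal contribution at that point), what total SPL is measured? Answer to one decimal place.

6 equal incoherent sources raise the level by 10·log₁₀(6) = 7.78 dB.
L_total = 76.7 + 7.78 = 84.5 dB SPL.

84.5 dB SPL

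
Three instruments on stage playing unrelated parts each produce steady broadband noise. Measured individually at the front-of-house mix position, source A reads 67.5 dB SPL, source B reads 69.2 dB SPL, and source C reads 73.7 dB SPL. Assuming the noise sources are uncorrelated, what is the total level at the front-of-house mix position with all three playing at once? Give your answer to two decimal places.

75.73 dB SPL

Add the sources as powers (linear), then convert back to dB:
L_total = 10·log₁₀(10^(67.5/10) + 10^(69.2/10) + 10^(73.7/10)) = 10·log₁₀(37380000) = 75.73 dB SPL.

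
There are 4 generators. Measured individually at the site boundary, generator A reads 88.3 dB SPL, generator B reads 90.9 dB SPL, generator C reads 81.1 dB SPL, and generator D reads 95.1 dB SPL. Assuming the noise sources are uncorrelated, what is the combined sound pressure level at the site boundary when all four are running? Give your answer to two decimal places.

97.22 dB SPL

Incoherent sources sum as intensities:
L_total = 10·log₁₀(10^(88.3/10) + 10^(90.9/10) + 10^(81.1/10) + 10^(95.1/10)) = 10·log₁₀(5271000000) = 97.22 dB SPL.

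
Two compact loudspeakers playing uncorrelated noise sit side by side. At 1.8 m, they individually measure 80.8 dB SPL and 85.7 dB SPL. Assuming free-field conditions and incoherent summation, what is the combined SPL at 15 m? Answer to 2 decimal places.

Combined at 1.8 m: 10·log₁₀(10^(80.8/10)+10^(85.7/10)) = 86.918 dB SPL.
Then apply −20·log₁₀(15/1.8) = -18.416 dB → 68.50 dB SPL.

68.50 dB SPL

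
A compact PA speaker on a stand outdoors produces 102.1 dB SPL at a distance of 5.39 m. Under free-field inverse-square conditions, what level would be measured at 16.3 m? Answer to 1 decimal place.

For a point source in a free field, ΔL = −20·log₁₀(d₂/d₁).
ΔL = −20·log₁₀(16.3/5.39) = -9.61 dB, so L₂ = 102.1 + (-9.61) = 92.5 dB SPL.

92.5 dB SPL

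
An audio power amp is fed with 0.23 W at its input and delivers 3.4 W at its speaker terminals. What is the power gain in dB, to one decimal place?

For a power ratio, dB = 10·log₁₀(P₂/P₁).
10·log₁₀(3.4/0.23) = 10·log₁₀(14.78) = 11.7 dB.

11.7 dB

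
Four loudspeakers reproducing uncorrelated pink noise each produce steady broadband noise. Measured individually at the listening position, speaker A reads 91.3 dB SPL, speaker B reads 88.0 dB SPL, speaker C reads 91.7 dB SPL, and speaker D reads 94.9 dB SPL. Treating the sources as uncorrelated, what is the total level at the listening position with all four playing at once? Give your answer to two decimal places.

Uncorrelated sources add in intensity (power), not in dB.
L_total = 10·log₁₀(10^(91.3/10) + 10^(88.0/10) + 10^(91.7/10) + 10^(94.9/10)) = 10·log₁₀(6549000000) = 98.16 dB SPL.

98.16 dB SPL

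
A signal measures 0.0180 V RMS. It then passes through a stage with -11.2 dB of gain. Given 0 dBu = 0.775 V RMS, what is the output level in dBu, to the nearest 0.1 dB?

-43.9 dBu

Input level: 20·log₁₀(0.0180/0.775) = -32.68 dBu.
Output: -32.68 − 11.2 = -43.9 dBu.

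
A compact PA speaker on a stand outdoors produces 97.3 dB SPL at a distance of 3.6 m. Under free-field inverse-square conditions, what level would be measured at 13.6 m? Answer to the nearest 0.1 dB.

85.8 dB SPL

Inverse-square spreading gives ΔL = −20·log₁₀(d₂/d₁).
ΔL = −20·log₁₀(13.6/3.6) = -11.54 dB, so L₂ = 97.3 + (-11.54) = 85.8 dB SPL.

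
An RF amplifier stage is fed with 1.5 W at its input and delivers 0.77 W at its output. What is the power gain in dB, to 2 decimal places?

Power is a power quantity, so gain = 10·log₁₀(P_out/P_in).
10·log₁₀(0.77/1.5) = 10·log₁₀(0.5133) = -2.90 dB.

-2.90 dB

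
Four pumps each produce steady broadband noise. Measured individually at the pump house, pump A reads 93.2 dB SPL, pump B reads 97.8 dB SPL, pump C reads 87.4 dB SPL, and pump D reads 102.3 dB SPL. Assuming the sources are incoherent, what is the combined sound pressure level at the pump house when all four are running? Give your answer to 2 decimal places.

104.09 dB SPL

Incoherent sources sum as intensities:
L_total = 10·log₁₀(10^(93.2/10) + 10^(97.8/10) + 10^(87.4/10) + 10^(102.3/10)) = 10·log₁₀(25647000000) = 104.09 dB SPL.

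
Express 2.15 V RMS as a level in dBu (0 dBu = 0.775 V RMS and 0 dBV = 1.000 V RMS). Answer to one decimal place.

dBu = 20·log₁₀(V / 0.775 V).
20·log₁₀(2.15/0.775) = +8.9 dBu.

+8.9 dBu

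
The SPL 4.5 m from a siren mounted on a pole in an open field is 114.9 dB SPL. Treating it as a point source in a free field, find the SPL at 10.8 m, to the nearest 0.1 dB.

Free-field point source: level drops by 20·log₁₀ of the distance ratio.
ΔL = −20·log₁₀(10.8/4.5) = -7.60 dB, so L₂ = 114.9 + (-7.60) = 107.3 dB SPL.

107.3 dB SPL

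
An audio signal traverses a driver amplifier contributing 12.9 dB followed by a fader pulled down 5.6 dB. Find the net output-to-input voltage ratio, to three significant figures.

Net gain = 12.9 + (−5.6) = 7.3 dB.
Voltage ratio = 10^(7.3/20) = 2.32.

2.32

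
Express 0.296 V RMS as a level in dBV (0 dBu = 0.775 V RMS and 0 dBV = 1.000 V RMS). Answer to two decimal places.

-10.57 dBV

dBV = 20·log₁₀(V / 1.000 V).
20·log₁₀(0.296/1.000) = -10.57 dBV.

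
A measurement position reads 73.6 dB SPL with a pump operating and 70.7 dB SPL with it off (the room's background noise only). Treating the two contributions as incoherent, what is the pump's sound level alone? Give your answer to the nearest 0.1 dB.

70.5 dB SPL

Remove the background by subtracting linear intensities:
L_src = 10·log₁₀(10^(73.6/10) − 10^(70.7/10)) = 10·log₁₀(11160000) = 70.5 dB SPL.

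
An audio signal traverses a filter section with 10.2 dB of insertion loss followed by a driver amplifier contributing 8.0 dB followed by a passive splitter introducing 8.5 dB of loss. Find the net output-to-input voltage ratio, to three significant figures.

Net gain = (−10.2) + 8.0 + (−8.5) = -10.7 dB.
Voltage ratio = 10^(-10.7/20) = 0.292.

0.292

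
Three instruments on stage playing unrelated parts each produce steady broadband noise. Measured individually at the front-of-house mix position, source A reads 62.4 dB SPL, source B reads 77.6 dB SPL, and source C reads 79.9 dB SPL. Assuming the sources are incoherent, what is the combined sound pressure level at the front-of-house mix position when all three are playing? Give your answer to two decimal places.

81.96 dB SPL

Incoherent sources sum as intensities:
L_total = 10·log₁₀(10^(62.4/10) + 10^(77.6/10) + 10^(79.9/10)) = 10·log₁₀(157000000) = 81.96 dB SPL.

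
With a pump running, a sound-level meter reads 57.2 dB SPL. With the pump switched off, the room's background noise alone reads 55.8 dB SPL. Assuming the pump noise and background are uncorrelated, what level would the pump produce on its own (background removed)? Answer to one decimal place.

51.6 dB SPL

Remove the background by subtracting linear intensities:
L_src = 10·log₁₀(10^(57.2/10) − 10^(55.8/10)) = 10·log₁₀(144600) = 51.6 dB SPL.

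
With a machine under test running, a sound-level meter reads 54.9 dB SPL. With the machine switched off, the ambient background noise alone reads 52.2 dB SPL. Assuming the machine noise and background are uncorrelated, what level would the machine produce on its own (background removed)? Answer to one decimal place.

Background correction is a power subtraction:
L_src = 10·log₁₀(10^(54.9/10) − 10^(52.2/10)) = 10·log₁₀(143100) = 51.6 dB SPL.

51.6 dB SPL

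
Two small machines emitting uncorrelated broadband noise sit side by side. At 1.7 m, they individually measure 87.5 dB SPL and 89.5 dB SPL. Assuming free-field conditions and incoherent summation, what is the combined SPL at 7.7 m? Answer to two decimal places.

Combined at 1.7 m: 10·log₁₀(10^(87.5/10)+10^(89.5/10)) = 91.624 dB SPL.
Then apply −20·log₁₀(7.7/1.7) = -13.121 dB → 78.50 dB SPL.

78.50 dB SPL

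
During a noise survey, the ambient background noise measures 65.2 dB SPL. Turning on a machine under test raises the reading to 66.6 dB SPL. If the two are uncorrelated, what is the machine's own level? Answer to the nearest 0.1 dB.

61.0 dB SPL

Background correction is a power subtraction:
L_src = 10·log₁₀(10^(66.6/10) − 10^(65.2/10)) = 10·log₁₀(1260000) = 61.0 dB SPL.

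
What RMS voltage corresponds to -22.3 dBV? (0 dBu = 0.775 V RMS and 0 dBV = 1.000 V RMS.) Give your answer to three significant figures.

V = 1.000 V × 10^(-22.3/20).
= 1.000 × 0.07674 = 0.0767 V.

0.0767 V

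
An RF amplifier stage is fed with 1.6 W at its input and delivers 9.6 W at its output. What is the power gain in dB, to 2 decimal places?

7.78 dB

Power ratio → dB uses the 10·log₁₀ form:
10·log₁₀(9.6/1.6) = 10·log₁₀(6.000) = 7.78 dB.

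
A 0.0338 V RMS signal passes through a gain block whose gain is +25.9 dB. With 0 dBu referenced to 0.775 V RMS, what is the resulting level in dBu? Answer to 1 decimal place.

-1.3 dBu

Input level: 20·log₁₀(0.0338/0.775) = -27.21 dBu.
Output: -27.21 + 25.9 = -1.3 dBu.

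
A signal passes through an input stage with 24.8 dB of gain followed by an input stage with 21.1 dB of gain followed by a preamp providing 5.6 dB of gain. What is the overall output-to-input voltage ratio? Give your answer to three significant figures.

Net gain = 24.8 + 21.1 + 5.6 = 51.5 dB.
Voltage ratio = 10^(51.5/20) = 376.

376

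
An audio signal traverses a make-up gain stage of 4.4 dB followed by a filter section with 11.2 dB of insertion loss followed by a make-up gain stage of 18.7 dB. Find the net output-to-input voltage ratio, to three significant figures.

Net gain = 4.4 + (−11.2) + 18.7 = 11.9 dB.
Voltage ratio = 10^(11.9/20) = 3.94.

3.94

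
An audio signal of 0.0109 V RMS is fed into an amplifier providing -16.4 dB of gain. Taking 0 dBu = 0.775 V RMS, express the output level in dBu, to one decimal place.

-53.4 dBu

Input level: 20·log₁₀(0.0109/0.775) = -37.04 dBu.
Output: -37.04 − 16.4 = -53.4 dBu.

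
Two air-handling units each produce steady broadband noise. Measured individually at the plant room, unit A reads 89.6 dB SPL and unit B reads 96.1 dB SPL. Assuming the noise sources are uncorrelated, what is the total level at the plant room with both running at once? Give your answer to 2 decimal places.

Uncorrelated sources add in intensity (power), not in dB.
L_total = 10·log₁₀(10^(89.6/10) + 10^(96.1/10)) = 10·log₁₀(4986000000) = 96.98 dB SPL.

96.98 dB SPL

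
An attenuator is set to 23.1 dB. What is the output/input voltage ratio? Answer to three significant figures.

Voltage ratio = 10^(dB/20).
10^(-23.1/20) = 10^(-1.155) = 0.0700.

0.0700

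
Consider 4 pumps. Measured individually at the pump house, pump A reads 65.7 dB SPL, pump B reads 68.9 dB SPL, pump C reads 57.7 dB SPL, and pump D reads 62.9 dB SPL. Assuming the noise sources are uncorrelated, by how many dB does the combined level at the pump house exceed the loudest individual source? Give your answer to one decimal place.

Incoherent sources sum as intensities:
L_total = 10·log₁₀(10^(65.7/10) + 10^(68.9/10) + 10^(57.7/10) + 10^(62.9/10)) = 71.47 dB SPL.
Excess over the loudest (68.9 dB): 71.47 − 68.9 = 2.6 dB.

2.6 dB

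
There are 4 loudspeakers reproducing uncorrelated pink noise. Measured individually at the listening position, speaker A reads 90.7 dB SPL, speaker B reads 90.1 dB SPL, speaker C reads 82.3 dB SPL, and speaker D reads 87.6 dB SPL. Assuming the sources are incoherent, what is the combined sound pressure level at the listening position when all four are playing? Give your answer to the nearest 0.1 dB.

Add the sources as powers (linear), then convert back to dB:
L_total = 10·log₁₀(10^(90.7/10) + 10^(90.1/10) + 10^(82.3/10) + 10^(87.6/10)) = 10·log₁₀(2943000000) = 94.7 dB SPL.

94.7 dB SPL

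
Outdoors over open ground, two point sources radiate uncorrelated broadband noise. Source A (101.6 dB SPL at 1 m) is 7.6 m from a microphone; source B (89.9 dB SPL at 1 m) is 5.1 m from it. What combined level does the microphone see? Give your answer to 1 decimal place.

84.6 dB SPL

At the listener: L_A = 101.6 − 20·log₁₀(7.6) = 83.98 dB; L_B = 89.9 − 20·log₁₀(5.1) = 75.75 dB.
Combined: 10·log₁₀(10^(83.98/10)+10^(75.75/10)) = 84.6 dB SPL.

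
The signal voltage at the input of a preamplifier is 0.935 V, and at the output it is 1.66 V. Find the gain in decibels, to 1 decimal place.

For a voltage ratio, dB = 20·log₁₀(V₂/V₁).
20·log₁₀(1.66/0.935) = 20·log₁₀(1.775) = 5.0 dB.

5.0 dB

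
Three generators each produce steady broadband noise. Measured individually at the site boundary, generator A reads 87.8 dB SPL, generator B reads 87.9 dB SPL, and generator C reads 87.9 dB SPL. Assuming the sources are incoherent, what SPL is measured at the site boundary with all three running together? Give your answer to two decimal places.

Add the sources as powers (linear), then convert back to dB:
L_total = 10·log₁₀(10^(87.8/10) + 10^(87.9/10) + 10^(87.9/10)) = 10·log₁₀(1836000000) = 92.64 dB SPL.

92.64 dB SPL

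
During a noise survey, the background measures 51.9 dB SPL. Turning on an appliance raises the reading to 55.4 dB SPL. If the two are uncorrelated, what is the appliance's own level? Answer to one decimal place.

52.8 dB SPL

Subtract intensities: L_src = 10·log₁₀(10^(L_total/10) − 10^(L_bg/10)).
L_src = 10·log₁₀(10^(55.4/10) − 10^(51.9/10)) = 10·log₁₀(191900) = 52.8 dB SPL.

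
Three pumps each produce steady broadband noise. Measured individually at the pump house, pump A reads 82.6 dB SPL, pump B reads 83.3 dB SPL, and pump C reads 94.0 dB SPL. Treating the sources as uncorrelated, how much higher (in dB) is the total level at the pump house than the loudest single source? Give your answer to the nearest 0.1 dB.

Add the sources as powers (linear), then convert back to dB:
L_total = 10·log₁₀(10^(82.6/10) + 10^(83.3/10) + 10^(94.0/10)) = 94.64 dB SPL.
Excess over the loudest (94.0 dB): 94.64 − 94.0 = 0.6 dB.

0.6 dB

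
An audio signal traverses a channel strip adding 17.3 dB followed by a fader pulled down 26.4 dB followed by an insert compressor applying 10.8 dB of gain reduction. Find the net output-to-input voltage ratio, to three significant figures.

Net gain = 17.3 + (−26.4) + (−10.8) = -19.9 dB.
Voltage ratio = 10^(-19.9/20) = 0.101.

0.101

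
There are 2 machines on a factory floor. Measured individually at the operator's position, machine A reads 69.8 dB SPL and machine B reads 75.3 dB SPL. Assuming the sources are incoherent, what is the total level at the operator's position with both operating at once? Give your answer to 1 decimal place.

76.4 dB SPL

Incoherent sources sum as intensities:
L_total = 10·log₁₀(10^(69.8/10) + 10^(75.3/10)) = 10·log₁₀(43430000) = 76.4 dB SPL.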